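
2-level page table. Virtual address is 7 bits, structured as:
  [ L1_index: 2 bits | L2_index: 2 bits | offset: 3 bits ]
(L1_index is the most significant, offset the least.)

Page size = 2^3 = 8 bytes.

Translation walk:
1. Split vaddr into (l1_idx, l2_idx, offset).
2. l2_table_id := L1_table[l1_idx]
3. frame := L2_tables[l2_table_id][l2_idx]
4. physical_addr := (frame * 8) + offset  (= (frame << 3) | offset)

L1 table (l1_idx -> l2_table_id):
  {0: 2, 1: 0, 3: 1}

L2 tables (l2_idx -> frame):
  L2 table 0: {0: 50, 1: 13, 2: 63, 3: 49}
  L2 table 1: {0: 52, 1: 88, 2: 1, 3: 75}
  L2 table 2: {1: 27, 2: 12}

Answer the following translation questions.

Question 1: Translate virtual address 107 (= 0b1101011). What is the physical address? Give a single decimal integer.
Answer: 707

Derivation:
vaddr = 107 = 0b1101011
Split: l1_idx=3, l2_idx=1, offset=3
L1[3] = 1
L2[1][1] = 88
paddr = 88 * 8 + 3 = 707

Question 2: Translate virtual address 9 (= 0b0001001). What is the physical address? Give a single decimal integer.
vaddr = 9 = 0b0001001
Split: l1_idx=0, l2_idx=1, offset=1
L1[0] = 2
L2[2][1] = 27
paddr = 27 * 8 + 1 = 217

Answer: 217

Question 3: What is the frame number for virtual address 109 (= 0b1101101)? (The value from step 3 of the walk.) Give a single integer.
Answer: 88

Derivation:
vaddr = 109: l1_idx=3, l2_idx=1
L1[3] = 1; L2[1][1] = 88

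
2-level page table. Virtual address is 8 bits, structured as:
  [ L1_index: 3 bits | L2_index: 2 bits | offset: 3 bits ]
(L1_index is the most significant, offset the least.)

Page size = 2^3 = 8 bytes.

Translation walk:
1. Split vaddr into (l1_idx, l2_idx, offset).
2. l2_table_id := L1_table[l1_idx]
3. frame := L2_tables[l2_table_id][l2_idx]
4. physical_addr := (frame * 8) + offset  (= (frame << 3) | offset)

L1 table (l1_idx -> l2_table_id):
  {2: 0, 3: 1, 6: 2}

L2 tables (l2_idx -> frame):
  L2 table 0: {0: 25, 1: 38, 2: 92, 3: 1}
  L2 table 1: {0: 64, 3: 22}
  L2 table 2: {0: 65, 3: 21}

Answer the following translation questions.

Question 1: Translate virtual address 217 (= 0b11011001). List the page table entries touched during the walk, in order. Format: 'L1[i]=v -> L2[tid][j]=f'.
vaddr = 217 = 0b11011001
Split: l1_idx=6, l2_idx=3, offset=1

Answer: L1[6]=2 -> L2[2][3]=21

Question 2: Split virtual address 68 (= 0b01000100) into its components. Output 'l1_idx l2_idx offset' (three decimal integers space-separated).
Answer: 2 0 4

Derivation:
vaddr = 68 = 0b01000100
  top 3 bits -> l1_idx = 2
  next 2 bits -> l2_idx = 0
  bottom 3 bits -> offset = 4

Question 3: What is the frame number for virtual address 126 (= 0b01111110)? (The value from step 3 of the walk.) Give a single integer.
Answer: 22

Derivation:
vaddr = 126: l1_idx=3, l2_idx=3
L1[3] = 1; L2[1][3] = 22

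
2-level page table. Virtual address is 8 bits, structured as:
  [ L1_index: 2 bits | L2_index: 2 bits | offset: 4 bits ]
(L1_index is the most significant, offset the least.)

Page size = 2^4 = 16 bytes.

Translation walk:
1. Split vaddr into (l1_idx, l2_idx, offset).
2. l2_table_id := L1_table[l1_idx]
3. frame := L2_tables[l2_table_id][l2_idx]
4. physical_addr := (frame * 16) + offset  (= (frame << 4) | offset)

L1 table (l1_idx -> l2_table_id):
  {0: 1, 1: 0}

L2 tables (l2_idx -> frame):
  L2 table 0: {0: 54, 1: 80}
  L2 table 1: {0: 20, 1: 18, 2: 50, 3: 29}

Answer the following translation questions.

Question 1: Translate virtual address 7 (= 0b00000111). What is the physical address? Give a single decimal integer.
vaddr = 7 = 0b00000111
Split: l1_idx=0, l2_idx=0, offset=7
L1[0] = 1
L2[1][0] = 20
paddr = 20 * 16 + 7 = 327

Answer: 327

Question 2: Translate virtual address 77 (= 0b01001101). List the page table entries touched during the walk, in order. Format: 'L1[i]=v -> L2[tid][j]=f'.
vaddr = 77 = 0b01001101
Split: l1_idx=1, l2_idx=0, offset=13

Answer: L1[1]=0 -> L2[0][0]=54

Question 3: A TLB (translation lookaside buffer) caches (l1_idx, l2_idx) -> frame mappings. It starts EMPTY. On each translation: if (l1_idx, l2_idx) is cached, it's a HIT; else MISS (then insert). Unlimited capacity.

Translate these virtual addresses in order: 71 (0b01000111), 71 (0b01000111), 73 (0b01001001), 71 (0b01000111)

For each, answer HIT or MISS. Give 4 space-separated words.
vaddr=71: (1,0) not in TLB -> MISS, insert
vaddr=71: (1,0) in TLB -> HIT
vaddr=73: (1,0) in TLB -> HIT
vaddr=71: (1,0) in TLB -> HIT

Answer: MISS HIT HIT HIT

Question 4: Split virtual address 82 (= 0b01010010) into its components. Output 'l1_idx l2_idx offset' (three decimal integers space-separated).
vaddr = 82 = 0b01010010
  top 2 bits -> l1_idx = 1
  next 2 bits -> l2_idx = 1
  bottom 4 bits -> offset = 2

Answer: 1 1 2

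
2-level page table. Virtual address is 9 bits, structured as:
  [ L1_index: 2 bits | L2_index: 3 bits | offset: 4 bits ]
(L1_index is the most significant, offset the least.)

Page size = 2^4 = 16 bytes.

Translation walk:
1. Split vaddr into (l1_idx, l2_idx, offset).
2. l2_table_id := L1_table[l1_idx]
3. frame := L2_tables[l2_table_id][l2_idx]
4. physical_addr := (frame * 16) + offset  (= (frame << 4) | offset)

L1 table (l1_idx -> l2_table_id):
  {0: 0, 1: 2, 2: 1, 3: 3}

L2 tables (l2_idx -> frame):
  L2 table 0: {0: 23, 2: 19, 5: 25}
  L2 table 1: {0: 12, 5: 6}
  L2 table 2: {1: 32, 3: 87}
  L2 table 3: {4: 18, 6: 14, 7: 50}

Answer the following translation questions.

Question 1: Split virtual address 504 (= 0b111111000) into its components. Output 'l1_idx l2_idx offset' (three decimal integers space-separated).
vaddr = 504 = 0b111111000
  top 2 bits -> l1_idx = 3
  next 3 bits -> l2_idx = 7
  bottom 4 bits -> offset = 8

Answer: 3 7 8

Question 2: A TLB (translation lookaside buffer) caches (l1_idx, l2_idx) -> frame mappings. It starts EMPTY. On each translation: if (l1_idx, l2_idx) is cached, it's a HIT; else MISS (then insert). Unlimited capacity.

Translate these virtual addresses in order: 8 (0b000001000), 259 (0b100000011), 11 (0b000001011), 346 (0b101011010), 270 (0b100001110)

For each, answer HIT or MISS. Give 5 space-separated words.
vaddr=8: (0,0) not in TLB -> MISS, insert
vaddr=259: (2,0) not in TLB -> MISS, insert
vaddr=11: (0,0) in TLB -> HIT
vaddr=346: (2,5) not in TLB -> MISS, insert
vaddr=270: (2,0) in TLB -> HIT

Answer: MISS MISS HIT MISS HIT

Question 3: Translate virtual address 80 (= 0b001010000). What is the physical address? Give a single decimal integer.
Answer: 400

Derivation:
vaddr = 80 = 0b001010000
Split: l1_idx=0, l2_idx=5, offset=0
L1[0] = 0
L2[0][5] = 25
paddr = 25 * 16 + 0 = 400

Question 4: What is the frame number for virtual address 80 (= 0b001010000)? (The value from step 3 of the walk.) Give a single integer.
Answer: 25

Derivation:
vaddr = 80: l1_idx=0, l2_idx=5
L1[0] = 0; L2[0][5] = 25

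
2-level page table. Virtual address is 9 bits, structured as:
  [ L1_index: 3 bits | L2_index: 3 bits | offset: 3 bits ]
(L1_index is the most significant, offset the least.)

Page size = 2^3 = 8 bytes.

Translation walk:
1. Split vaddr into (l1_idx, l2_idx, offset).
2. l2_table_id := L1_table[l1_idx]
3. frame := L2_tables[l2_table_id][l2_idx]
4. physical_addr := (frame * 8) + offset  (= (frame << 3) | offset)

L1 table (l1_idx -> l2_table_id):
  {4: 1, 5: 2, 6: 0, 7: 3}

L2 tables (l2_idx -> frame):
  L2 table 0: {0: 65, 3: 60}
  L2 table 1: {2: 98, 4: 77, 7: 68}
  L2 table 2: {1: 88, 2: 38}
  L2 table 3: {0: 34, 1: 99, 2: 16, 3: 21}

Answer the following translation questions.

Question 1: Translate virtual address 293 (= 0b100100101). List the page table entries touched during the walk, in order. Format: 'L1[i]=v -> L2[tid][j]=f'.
vaddr = 293 = 0b100100101
Split: l1_idx=4, l2_idx=4, offset=5

Answer: L1[4]=1 -> L2[1][4]=77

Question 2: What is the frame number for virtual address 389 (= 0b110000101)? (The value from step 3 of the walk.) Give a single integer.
Answer: 65

Derivation:
vaddr = 389: l1_idx=6, l2_idx=0
L1[6] = 0; L2[0][0] = 65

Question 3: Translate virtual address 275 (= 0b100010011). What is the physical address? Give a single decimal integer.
vaddr = 275 = 0b100010011
Split: l1_idx=4, l2_idx=2, offset=3
L1[4] = 1
L2[1][2] = 98
paddr = 98 * 8 + 3 = 787

Answer: 787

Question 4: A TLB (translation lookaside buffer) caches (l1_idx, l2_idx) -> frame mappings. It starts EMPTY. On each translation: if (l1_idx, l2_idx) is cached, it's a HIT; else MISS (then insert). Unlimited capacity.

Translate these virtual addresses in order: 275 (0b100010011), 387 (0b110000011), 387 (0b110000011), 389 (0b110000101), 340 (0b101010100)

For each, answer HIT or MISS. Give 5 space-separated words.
vaddr=275: (4,2) not in TLB -> MISS, insert
vaddr=387: (6,0) not in TLB -> MISS, insert
vaddr=387: (6,0) in TLB -> HIT
vaddr=389: (6,0) in TLB -> HIT
vaddr=340: (5,2) not in TLB -> MISS, insert

Answer: MISS MISS HIT HIT MISS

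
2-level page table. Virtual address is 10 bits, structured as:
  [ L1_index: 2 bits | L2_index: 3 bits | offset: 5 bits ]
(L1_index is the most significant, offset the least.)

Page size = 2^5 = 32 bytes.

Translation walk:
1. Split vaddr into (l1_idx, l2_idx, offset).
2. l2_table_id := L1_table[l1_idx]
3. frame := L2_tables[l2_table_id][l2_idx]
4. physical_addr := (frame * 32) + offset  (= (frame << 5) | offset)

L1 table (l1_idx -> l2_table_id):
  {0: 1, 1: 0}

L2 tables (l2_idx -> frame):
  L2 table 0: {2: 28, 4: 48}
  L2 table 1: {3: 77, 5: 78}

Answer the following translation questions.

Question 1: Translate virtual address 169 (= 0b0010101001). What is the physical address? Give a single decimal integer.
Answer: 2505

Derivation:
vaddr = 169 = 0b0010101001
Split: l1_idx=0, l2_idx=5, offset=9
L1[0] = 1
L2[1][5] = 78
paddr = 78 * 32 + 9 = 2505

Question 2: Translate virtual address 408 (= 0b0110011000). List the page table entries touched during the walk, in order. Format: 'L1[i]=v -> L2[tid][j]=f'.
vaddr = 408 = 0b0110011000
Split: l1_idx=1, l2_idx=4, offset=24

Answer: L1[1]=0 -> L2[0][4]=48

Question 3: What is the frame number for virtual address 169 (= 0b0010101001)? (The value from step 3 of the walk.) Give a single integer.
Answer: 78

Derivation:
vaddr = 169: l1_idx=0, l2_idx=5
L1[0] = 1; L2[1][5] = 78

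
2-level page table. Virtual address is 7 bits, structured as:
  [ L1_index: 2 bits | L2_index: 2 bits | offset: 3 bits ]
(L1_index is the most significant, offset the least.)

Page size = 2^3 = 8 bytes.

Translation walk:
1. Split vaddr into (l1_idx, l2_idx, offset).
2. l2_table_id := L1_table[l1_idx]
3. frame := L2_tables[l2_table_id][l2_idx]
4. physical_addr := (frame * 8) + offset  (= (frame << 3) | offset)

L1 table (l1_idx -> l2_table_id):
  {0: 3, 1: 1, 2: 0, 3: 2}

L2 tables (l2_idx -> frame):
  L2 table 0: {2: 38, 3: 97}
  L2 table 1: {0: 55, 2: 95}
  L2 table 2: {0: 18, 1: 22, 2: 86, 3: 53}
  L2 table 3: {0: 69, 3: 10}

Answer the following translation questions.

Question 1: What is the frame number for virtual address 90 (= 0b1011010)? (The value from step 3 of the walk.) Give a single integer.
vaddr = 90: l1_idx=2, l2_idx=3
L1[2] = 0; L2[0][3] = 97

Answer: 97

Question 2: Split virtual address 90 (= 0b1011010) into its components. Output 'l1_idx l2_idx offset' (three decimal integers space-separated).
vaddr = 90 = 0b1011010
  top 2 bits -> l1_idx = 2
  next 2 bits -> l2_idx = 3
  bottom 3 bits -> offset = 2

Answer: 2 3 2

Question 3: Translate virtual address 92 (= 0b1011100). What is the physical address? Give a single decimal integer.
vaddr = 92 = 0b1011100
Split: l1_idx=2, l2_idx=3, offset=4
L1[2] = 0
L2[0][3] = 97
paddr = 97 * 8 + 4 = 780

Answer: 780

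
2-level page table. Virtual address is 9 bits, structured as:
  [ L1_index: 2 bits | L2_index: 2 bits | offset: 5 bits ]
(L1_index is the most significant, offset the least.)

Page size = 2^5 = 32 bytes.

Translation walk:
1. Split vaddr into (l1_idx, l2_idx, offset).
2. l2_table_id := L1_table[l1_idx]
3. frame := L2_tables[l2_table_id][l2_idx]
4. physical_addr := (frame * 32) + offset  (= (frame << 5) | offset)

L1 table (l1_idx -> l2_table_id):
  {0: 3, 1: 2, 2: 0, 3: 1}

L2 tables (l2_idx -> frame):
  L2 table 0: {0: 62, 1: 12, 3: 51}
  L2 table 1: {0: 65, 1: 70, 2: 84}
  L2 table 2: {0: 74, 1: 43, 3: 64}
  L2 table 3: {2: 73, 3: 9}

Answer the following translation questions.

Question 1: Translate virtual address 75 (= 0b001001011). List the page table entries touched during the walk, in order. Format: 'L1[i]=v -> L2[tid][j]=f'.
vaddr = 75 = 0b001001011
Split: l1_idx=0, l2_idx=2, offset=11

Answer: L1[0]=3 -> L2[3][2]=73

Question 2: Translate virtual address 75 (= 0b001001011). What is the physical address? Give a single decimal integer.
vaddr = 75 = 0b001001011
Split: l1_idx=0, l2_idx=2, offset=11
L1[0] = 3
L2[3][2] = 73
paddr = 73 * 32 + 11 = 2347

Answer: 2347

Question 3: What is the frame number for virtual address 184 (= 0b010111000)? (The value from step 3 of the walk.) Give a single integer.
Answer: 43

Derivation:
vaddr = 184: l1_idx=1, l2_idx=1
L1[1] = 2; L2[2][1] = 43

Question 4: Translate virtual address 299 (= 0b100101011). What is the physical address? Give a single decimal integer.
vaddr = 299 = 0b100101011
Split: l1_idx=2, l2_idx=1, offset=11
L1[2] = 0
L2[0][1] = 12
paddr = 12 * 32 + 11 = 395

Answer: 395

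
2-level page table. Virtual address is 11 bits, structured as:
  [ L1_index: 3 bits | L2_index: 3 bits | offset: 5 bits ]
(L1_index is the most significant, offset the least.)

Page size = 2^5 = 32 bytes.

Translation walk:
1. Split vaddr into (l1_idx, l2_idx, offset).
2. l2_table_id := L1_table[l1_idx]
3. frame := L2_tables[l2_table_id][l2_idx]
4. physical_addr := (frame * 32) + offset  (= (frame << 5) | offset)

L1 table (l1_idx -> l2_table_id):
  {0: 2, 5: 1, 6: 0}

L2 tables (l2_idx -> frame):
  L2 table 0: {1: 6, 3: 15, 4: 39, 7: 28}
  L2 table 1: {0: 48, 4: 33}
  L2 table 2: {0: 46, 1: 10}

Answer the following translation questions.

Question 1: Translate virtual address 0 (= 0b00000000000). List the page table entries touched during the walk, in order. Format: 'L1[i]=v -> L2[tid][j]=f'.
vaddr = 0 = 0b00000000000
Split: l1_idx=0, l2_idx=0, offset=0

Answer: L1[0]=2 -> L2[2][0]=46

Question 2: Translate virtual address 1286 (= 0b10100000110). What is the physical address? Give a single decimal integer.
vaddr = 1286 = 0b10100000110
Split: l1_idx=5, l2_idx=0, offset=6
L1[5] = 1
L2[1][0] = 48
paddr = 48 * 32 + 6 = 1542

Answer: 1542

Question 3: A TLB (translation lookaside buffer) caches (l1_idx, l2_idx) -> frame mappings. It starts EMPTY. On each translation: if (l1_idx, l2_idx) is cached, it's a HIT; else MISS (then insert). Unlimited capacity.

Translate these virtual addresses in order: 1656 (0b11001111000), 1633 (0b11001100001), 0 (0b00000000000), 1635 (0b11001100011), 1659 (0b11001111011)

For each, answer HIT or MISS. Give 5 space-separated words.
Answer: MISS HIT MISS HIT HIT

Derivation:
vaddr=1656: (6,3) not in TLB -> MISS, insert
vaddr=1633: (6,3) in TLB -> HIT
vaddr=0: (0,0) not in TLB -> MISS, insert
vaddr=1635: (6,3) in TLB -> HIT
vaddr=1659: (6,3) in TLB -> HIT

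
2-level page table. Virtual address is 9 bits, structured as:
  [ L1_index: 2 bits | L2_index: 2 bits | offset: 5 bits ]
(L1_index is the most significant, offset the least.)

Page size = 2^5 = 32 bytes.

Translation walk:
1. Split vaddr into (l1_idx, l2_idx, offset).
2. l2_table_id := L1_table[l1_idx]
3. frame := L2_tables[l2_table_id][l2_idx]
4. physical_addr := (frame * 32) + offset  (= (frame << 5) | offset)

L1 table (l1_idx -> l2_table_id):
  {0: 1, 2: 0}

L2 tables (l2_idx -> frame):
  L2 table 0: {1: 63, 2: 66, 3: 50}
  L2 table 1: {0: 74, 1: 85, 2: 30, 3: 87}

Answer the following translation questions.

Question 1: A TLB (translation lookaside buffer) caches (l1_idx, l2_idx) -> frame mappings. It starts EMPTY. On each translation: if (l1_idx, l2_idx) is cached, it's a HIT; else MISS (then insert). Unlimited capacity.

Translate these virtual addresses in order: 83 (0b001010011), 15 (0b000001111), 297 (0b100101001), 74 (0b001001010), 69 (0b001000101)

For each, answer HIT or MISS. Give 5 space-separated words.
Answer: MISS MISS MISS HIT HIT

Derivation:
vaddr=83: (0,2) not in TLB -> MISS, insert
vaddr=15: (0,0) not in TLB -> MISS, insert
vaddr=297: (2,1) not in TLB -> MISS, insert
vaddr=74: (0,2) in TLB -> HIT
vaddr=69: (0,2) in TLB -> HIT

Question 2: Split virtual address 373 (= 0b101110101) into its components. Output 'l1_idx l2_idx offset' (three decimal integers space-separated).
vaddr = 373 = 0b101110101
  top 2 bits -> l1_idx = 2
  next 2 bits -> l2_idx = 3
  bottom 5 bits -> offset = 21

Answer: 2 3 21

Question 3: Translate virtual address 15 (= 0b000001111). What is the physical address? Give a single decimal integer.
Answer: 2383

Derivation:
vaddr = 15 = 0b000001111
Split: l1_idx=0, l2_idx=0, offset=15
L1[0] = 1
L2[1][0] = 74
paddr = 74 * 32 + 15 = 2383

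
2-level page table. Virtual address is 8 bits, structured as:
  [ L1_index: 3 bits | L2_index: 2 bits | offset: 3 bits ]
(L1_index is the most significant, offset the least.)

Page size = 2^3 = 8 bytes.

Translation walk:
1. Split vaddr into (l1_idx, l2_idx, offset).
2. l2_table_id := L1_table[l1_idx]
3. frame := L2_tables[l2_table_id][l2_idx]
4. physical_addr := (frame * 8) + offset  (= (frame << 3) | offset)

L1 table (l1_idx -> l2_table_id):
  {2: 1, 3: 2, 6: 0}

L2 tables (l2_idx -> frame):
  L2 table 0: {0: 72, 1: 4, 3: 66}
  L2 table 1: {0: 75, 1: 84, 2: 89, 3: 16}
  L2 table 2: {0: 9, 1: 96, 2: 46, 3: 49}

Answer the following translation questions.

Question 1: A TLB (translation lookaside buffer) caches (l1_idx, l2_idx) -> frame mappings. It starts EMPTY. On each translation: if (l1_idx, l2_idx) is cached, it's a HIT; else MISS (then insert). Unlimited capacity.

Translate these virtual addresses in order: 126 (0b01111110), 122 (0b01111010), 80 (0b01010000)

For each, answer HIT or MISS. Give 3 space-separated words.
Answer: MISS HIT MISS

Derivation:
vaddr=126: (3,3) not in TLB -> MISS, insert
vaddr=122: (3,3) in TLB -> HIT
vaddr=80: (2,2) not in TLB -> MISS, insert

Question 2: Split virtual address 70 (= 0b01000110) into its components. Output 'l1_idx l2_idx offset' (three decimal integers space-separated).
vaddr = 70 = 0b01000110
  top 3 bits -> l1_idx = 2
  next 2 bits -> l2_idx = 0
  bottom 3 bits -> offset = 6

Answer: 2 0 6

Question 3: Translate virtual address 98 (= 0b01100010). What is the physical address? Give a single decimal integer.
Answer: 74

Derivation:
vaddr = 98 = 0b01100010
Split: l1_idx=3, l2_idx=0, offset=2
L1[3] = 2
L2[2][0] = 9
paddr = 9 * 8 + 2 = 74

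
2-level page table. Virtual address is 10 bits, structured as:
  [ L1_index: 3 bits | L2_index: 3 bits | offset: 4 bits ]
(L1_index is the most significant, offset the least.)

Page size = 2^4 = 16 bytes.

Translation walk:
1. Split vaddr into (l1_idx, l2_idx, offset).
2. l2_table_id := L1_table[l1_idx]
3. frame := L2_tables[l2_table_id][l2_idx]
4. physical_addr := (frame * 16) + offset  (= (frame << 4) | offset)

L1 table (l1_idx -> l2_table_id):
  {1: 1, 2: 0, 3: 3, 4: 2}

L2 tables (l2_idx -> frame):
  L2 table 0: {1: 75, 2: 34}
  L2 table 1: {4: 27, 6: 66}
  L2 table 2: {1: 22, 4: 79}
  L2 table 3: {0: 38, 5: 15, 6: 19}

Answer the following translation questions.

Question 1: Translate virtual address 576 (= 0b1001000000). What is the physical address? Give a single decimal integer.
Answer: 1264

Derivation:
vaddr = 576 = 0b1001000000
Split: l1_idx=4, l2_idx=4, offset=0
L1[4] = 2
L2[2][4] = 79
paddr = 79 * 16 + 0 = 1264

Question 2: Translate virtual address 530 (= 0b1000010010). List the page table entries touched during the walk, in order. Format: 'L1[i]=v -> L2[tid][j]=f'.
vaddr = 530 = 0b1000010010
Split: l1_idx=4, l2_idx=1, offset=2

Answer: L1[4]=2 -> L2[2][1]=22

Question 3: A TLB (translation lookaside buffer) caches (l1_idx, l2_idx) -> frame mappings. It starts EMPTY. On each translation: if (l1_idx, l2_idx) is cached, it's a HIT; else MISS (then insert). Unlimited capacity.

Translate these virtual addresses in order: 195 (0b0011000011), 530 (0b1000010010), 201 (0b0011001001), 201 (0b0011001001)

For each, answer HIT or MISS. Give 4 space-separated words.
vaddr=195: (1,4) not in TLB -> MISS, insert
vaddr=530: (4,1) not in TLB -> MISS, insert
vaddr=201: (1,4) in TLB -> HIT
vaddr=201: (1,4) in TLB -> HIT

Answer: MISS MISS HIT HIT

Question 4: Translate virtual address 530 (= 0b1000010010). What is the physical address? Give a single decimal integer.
vaddr = 530 = 0b1000010010
Split: l1_idx=4, l2_idx=1, offset=2
L1[4] = 2
L2[2][1] = 22
paddr = 22 * 16 + 2 = 354

Answer: 354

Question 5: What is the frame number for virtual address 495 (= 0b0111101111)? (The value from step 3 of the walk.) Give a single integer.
vaddr = 495: l1_idx=3, l2_idx=6
L1[3] = 3; L2[3][6] = 19

Answer: 19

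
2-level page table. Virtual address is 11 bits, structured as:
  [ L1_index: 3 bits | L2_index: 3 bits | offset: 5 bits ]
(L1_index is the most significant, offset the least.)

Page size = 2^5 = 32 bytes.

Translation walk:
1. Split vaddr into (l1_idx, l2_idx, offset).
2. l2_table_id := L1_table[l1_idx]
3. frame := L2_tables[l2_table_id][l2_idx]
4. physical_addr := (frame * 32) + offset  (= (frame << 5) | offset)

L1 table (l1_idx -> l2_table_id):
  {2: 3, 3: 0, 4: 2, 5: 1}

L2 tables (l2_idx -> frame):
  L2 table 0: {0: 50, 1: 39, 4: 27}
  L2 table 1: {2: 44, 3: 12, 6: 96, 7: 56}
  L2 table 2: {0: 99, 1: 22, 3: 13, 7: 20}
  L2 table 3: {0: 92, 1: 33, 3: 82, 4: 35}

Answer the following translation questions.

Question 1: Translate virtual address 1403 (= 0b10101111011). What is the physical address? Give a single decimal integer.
vaddr = 1403 = 0b10101111011
Split: l1_idx=5, l2_idx=3, offset=27
L1[5] = 1
L2[1][3] = 12
paddr = 12 * 32 + 27 = 411

Answer: 411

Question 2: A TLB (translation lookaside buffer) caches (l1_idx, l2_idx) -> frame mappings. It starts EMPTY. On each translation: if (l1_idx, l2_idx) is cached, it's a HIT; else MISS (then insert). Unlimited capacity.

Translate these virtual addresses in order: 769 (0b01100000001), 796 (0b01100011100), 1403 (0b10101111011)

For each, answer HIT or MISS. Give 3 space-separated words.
Answer: MISS HIT MISS

Derivation:
vaddr=769: (3,0) not in TLB -> MISS, insert
vaddr=796: (3,0) in TLB -> HIT
vaddr=1403: (5,3) not in TLB -> MISS, insert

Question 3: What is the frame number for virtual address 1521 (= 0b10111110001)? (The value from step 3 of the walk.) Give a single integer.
Answer: 56

Derivation:
vaddr = 1521: l1_idx=5, l2_idx=7
L1[5] = 1; L2[1][7] = 56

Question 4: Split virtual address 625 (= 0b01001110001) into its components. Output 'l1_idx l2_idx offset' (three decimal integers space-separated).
Answer: 2 3 17

Derivation:
vaddr = 625 = 0b01001110001
  top 3 bits -> l1_idx = 2
  next 3 bits -> l2_idx = 3
  bottom 5 bits -> offset = 17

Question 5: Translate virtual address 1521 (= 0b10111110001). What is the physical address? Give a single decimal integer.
vaddr = 1521 = 0b10111110001
Split: l1_idx=5, l2_idx=7, offset=17
L1[5] = 1
L2[1][7] = 56
paddr = 56 * 32 + 17 = 1809

Answer: 1809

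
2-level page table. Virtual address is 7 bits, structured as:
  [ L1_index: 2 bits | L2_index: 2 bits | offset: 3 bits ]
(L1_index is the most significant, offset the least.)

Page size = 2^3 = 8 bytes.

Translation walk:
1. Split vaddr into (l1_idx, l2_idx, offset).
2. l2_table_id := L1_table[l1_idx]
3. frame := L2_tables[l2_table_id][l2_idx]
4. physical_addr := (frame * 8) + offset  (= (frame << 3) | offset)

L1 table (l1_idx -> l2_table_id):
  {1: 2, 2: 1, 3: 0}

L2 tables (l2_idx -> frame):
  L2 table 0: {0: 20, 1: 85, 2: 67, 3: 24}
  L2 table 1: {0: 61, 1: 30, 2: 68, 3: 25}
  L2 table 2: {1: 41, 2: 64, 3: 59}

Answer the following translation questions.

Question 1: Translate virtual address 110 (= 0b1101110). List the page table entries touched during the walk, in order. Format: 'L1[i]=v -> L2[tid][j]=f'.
Answer: L1[3]=0 -> L2[0][1]=85

Derivation:
vaddr = 110 = 0b1101110
Split: l1_idx=3, l2_idx=1, offset=6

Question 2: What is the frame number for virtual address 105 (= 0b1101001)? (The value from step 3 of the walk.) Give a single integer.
vaddr = 105: l1_idx=3, l2_idx=1
L1[3] = 0; L2[0][1] = 85

Answer: 85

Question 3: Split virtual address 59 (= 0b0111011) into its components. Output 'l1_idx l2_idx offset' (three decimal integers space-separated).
vaddr = 59 = 0b0111011
  top 2 bits -> l1_idx = 1
  next 2 bits -> l2_idx = 3
  bottom 3 bits -> offset = 3

Answer: 1 3 3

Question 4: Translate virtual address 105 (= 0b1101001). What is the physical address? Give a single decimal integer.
Answer: 681

Derivation:
vaddr = 105 = 0b1101001
Split: l1_idx=3, l2_idx=1, offset=1
L1[3] = 0
L2[0][1] = 85
paddr = 85 * 8 + 1 = 681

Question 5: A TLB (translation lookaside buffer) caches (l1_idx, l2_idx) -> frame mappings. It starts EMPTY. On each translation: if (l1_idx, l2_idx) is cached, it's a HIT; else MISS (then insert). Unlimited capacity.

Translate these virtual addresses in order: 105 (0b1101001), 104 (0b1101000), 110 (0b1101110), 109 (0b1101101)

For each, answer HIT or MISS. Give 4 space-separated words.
Answer: MISS HIT HIT HIT

Derivation:
vaddr=105: (3,1) not in TLB -> MISS, insert
vaddr=104: (3,1) in TLB -> HIT
vaddr=110: (3,1) in TLB -> HIT
vaddr=109: (3,1) in TLB -> HIT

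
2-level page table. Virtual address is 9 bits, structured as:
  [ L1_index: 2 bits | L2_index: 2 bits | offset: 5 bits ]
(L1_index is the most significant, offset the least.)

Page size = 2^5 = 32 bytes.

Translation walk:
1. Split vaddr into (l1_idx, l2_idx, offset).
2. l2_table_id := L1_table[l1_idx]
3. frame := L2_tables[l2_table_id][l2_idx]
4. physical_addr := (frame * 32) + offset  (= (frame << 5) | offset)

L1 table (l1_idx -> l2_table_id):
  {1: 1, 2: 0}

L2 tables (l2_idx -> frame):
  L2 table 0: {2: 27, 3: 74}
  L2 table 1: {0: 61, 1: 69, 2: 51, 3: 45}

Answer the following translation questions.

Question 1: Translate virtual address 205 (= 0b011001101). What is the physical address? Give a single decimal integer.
vaddr = 205 = 0b011001101
Split: l1_idx=1, l2_idx=2, offset=13
L1[1] = 1
L2[1][2] = 51
paddr = 51 * 32 + 13 = 1645

Answer: 1645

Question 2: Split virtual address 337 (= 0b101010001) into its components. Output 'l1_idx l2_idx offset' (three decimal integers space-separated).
vaddr = 337 = 0b101010001
  top 2 bits -> l1_idx = 2
  next 2 bits -> l2_idx = 2
  bottom 5 bits -> offset = 17

Answer: 2 2 17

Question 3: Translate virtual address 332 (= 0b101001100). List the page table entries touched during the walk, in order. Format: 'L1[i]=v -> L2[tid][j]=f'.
vaddr = 332 = 0b101001100
Split: l1_idx=2, l2_idx=2, offset=12

Answer: L1[2]=0 -> L2[0][2]=27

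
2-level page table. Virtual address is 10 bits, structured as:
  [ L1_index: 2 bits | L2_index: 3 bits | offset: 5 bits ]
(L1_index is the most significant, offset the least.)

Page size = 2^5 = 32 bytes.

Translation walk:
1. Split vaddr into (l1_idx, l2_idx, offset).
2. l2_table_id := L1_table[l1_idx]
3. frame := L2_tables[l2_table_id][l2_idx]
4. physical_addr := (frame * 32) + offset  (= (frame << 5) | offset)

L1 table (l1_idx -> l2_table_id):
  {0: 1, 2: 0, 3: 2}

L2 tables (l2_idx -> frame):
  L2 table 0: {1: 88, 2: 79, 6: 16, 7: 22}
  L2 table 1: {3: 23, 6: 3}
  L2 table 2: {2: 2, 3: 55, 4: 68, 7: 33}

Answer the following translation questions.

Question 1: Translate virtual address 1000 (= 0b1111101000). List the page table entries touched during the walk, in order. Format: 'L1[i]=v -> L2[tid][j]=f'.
vaddr = 1000 = 0b1111101000
Split: l1_idx=3, l2_idx=7, offset=8

Answer: L1[3]=2 -> L2[2][7]=33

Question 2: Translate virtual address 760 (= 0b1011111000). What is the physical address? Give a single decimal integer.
vaddr = 760 = 0b1011111000
Split: l1_idx=2, l2_idx=7, offset=24
L1[2] = 0
L2[0][7] = 22
paddr = 22 * 32 + 24 = 728

Answer: 728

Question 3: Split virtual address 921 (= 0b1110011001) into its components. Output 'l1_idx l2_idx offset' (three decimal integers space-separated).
vaddr = 921 = 0b1110011001
  top 2 bits -> l1_idx = 3
  next 3 bits -> l2_idx = 4
  bottom 5 bits -> offset = 25

Answer: 3 4 25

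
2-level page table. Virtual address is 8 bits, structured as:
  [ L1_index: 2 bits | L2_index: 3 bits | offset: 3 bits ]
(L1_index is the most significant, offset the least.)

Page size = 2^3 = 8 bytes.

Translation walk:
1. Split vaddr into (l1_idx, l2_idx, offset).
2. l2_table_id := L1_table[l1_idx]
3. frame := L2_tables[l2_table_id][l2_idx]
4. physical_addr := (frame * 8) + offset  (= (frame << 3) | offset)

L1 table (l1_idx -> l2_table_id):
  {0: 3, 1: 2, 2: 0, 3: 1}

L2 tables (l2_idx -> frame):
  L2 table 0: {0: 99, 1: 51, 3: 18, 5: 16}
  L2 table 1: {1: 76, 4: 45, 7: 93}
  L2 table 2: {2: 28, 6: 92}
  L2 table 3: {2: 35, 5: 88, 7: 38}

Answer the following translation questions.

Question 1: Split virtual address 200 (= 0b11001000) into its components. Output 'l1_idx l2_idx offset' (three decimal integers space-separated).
vaddr = 200 = 0b11001000
  top 2 bits -> l1_idx = 3
  next 3 bits -> l2_idx = 1
  bottom 3 bits -> offset = 0

Answer: 3 1 0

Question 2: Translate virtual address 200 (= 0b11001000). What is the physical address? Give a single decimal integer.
vaddr = 200 = 0b11001000
Split: l1_idx=3, l2_idx=1, offset=0
L1[3] = 1
L2[1][1] = 76
paddr = 76 * 8 + 0 = 608

Answer: 608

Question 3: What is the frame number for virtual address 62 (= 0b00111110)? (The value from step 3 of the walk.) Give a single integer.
Answer: 38

Derivation:
vaddr = 62: l1_idx=0, l2_idx=7
L1[0] = 3; L2[3][7] = 38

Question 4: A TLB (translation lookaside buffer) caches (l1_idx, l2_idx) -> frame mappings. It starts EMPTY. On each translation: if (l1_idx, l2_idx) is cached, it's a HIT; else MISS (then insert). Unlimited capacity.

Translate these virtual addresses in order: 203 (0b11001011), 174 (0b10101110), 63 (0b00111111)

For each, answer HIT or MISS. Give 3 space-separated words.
Answer: MISS MISS MISS

Derivation:
vaddr=203: (3,1) not in TLB -> MISS, insert
vaddr=174: (2,5) not in TLB -> MISS, insert
vaddr=63: (0,7) not in TLB -> MISS, insert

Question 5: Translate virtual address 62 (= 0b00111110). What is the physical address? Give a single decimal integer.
Answer: 310

Derivation:
vaddr = 62 = 0b00111110
Split: l1_idx=0, l2_idx=7, offset=6
L1[0] = 3
L2[3][7] = 38
paddr = 38 * 8 + 6 = 310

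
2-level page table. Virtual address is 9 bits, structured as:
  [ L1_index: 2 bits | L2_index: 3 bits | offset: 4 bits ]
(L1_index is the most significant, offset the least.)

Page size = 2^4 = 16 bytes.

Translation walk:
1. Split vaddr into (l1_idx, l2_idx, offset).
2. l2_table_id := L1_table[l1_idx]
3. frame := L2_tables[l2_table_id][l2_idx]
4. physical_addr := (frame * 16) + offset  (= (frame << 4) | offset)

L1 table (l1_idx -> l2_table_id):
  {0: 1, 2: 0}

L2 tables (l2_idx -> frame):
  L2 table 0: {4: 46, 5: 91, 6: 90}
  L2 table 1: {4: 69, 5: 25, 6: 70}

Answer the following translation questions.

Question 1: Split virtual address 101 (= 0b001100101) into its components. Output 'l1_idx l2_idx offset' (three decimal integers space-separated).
vaddr = 101 = 0b001100101
  top 2 bits -> l1_idx = 0
  next 3 bits -> l2_idx = 6
  bottom 4 bits -> offset = 5

Answer: 0 6 5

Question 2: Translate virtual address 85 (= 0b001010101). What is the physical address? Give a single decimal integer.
Answer: 405

Derivation:
vaddr = 85 = 0b001010101
Split: l1_idx=0, l2_idx=5, offset=5
L1[0] = 1
L2[1][5] = 25
paddr = 25 * 16 + 5 = 405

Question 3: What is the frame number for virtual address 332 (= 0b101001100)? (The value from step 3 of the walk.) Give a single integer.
Answer: 46

Derivation:
vaddr = 332: l1_idx=2, l2_idx=4
L1[2] = 0; L2[0][4] = 46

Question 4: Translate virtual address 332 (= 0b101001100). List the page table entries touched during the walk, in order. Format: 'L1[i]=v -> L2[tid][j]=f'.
vaddr = 332 = 0b101001100
Split: l1_idx=2, l2_idx=4, offset=12

Answer: L1[2]=0 -> L2[0][4]=46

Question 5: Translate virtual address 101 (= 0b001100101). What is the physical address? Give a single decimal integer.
vaddr = 101 = 0b001100101
Split: l1_idx=0, l2_idx=6, offset=5
L1[0] = 1
L2[1][6] = 70
paddr = 70 * 16 + 5 = 1125

Answer: 1125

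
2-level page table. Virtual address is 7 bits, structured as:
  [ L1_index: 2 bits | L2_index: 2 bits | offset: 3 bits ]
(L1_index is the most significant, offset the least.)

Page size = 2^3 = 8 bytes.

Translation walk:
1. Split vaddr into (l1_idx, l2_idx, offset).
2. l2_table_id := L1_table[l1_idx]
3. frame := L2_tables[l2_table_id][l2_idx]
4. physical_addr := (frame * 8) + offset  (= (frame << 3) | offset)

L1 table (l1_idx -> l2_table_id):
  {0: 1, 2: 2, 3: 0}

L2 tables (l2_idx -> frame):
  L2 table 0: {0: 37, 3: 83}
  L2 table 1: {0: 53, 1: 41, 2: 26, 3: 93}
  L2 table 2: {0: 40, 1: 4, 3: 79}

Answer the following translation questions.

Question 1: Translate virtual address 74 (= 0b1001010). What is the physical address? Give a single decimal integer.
vaddr = 74 = 0b1001010
Split: l1_idx=2, l2_idx=1, offset=2
L1[2] = 2
L2[2][1] = 4
paddr = 4 * 8 + 2 = 34

Answer: 34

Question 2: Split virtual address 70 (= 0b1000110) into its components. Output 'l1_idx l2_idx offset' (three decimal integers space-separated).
Answer: 2 0 6

Derivation:
vaddr = 70 = 0b1000110
  top 2 bits -> l1_idx = 2
  next 2 bits -> l2_idx = 0
  bottom 3 bits -> offset = 6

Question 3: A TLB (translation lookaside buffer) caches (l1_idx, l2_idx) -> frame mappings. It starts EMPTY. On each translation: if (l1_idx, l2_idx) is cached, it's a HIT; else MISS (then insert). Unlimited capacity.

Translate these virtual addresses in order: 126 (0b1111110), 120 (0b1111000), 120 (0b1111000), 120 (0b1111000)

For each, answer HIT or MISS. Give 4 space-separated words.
Answer: MISS HIT HIT HIT

Derivation:
vaddr=126: (3,3) not in TLB -> MISS, insert
vaddr=120: (3,3) in TLB -> HIT
vaddr=120: (3,3) in TLB -> HIT
vaddr=120: (3,3) in TLB -> HIT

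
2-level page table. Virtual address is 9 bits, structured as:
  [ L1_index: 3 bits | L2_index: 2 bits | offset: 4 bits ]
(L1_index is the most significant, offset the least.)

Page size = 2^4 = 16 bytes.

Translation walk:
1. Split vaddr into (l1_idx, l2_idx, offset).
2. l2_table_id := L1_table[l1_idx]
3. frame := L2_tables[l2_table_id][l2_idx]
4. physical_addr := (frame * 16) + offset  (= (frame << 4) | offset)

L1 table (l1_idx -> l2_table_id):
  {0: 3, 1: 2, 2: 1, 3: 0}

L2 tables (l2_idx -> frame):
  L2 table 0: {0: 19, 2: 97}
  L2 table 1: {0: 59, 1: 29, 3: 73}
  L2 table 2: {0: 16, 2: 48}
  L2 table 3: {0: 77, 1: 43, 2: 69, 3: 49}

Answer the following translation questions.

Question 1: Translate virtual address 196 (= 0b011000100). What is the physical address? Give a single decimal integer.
Answer: 308

Derivation:
vaddr = 196 = 0b011000100
Split: l1_idx=3, l2_idx=0, offset=4
L1[3] = 0
L2[0][0] = 19
paddr = 19 * 16 + 4 = 308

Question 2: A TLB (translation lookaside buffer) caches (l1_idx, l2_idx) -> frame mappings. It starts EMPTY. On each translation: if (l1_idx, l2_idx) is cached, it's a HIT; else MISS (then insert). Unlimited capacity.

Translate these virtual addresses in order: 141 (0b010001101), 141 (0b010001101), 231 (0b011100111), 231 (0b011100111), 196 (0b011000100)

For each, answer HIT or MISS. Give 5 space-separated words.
vaddr=141: (2,0) not in TLB -> MISS, insert
vaddr=141: (2,0) in TLB -> HIT
vaddr=231: (3,2) not in TLB -> MISS, insert
vaddr=231: (3,2) in TLB -> HIT
vaddr=196: (3,0) not in TLB -> MISS, insert

Answer: MISS HIT MISS HIT MISS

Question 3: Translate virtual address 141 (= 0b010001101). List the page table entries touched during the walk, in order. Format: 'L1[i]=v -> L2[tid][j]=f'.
Answer: L1[2]=1 -> L2[1][0]=59

Derivation:
vaddr = 141 = 0b010001101
Split: l1_idx=2, l2_idx=0, offset=13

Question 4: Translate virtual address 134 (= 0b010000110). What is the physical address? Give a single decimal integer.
Answer: 950

Derivation:
vaddr = 134 = 0b010000110
Split: l1_idx=2, l2_idx=0, offset=6
L1[2] = 1
L2[1][0] = 59
paddr = 59 * 16 + 6 = 950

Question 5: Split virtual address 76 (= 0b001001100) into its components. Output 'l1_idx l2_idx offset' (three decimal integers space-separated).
vaddr = 76 = 0b001001100
  top 3 bits -> l1_idx = 1
  next 2 bits -> l2_idx = 0
  bottom 4 bits -> offset = 12

Answer: 1 0 12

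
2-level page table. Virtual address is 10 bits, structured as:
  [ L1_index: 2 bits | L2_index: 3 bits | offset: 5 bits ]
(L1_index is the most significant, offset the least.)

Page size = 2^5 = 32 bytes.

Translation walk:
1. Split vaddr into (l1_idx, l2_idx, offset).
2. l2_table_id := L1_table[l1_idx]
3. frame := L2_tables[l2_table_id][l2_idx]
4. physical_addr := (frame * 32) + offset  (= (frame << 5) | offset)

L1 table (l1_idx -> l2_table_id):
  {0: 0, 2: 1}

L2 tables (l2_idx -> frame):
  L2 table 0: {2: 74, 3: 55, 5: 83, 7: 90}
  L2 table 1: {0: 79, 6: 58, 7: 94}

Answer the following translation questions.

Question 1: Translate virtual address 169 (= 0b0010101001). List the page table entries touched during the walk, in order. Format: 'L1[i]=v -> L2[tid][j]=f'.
vaddr = 169 = 0b0010101001
Split: l1_idx=0, l2_idx=5, offset=9

Answer: L1[0]=0 -> L2[0][5]=83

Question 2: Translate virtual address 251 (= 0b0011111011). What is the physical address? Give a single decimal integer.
vaddr = 251 = 0b0011111011
Split: l1_idx=0, l2_idx=7, offset=27
L1[0] = 0
L2[0][7] = 90
paddr = 90 * 32 + 27 = 2907

Answer: 2907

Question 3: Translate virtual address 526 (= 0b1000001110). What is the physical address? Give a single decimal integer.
vaddr = 526 = 0b1000001110
Split: l1_idx=2, l2_idx=0, offset=14
L1[2] = 1
L2[1][0] = 79
paddr = 79 * 32 + 14 = 2542

Answer: 2542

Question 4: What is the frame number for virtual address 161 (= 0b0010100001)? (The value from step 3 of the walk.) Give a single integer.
Answer: 83

Derivation:
vaddr = 161: l1_idx=0, l2_idx=5
L1[0] = 0; L2[0][5] = 83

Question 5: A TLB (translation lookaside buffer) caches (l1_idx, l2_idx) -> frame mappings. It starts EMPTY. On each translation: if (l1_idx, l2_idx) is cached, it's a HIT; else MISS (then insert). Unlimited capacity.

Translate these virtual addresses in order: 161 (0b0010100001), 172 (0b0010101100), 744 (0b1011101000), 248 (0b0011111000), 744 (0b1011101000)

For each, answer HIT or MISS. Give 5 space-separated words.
Answer: MISS HIT MISS MISS HIT

Derivation:
vaddr=161: (0,5) not in TLB -> MISS, insert
vaddr=172: (0,5) in TLB -> HIT
vaddr=744: (2,7) not in TLB -> MISS, insert
vaddr=248: (0,7) not in TLB -> MISS, insert
vaddr=744: (2,7) in TLB -> HIT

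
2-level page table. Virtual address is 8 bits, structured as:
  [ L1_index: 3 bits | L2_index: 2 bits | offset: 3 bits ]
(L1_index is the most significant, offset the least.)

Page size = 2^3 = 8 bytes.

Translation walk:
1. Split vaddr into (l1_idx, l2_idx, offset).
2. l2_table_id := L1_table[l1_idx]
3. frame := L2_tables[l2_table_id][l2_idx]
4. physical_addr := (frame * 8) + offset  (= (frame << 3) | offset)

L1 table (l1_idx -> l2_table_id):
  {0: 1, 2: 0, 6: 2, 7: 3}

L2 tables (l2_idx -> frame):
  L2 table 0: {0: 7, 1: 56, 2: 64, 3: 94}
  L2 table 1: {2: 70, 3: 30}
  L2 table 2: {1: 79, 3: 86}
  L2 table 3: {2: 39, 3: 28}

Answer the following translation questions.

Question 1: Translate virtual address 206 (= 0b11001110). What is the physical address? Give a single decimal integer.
vaddr = 206 = 0b11001110
Split: l1_idx=6, l2_idx=1, offset=6
L1[6] = 2
L2[2][1] = 79
paddr = 79 * 8 + 6 = 638

Answer: 638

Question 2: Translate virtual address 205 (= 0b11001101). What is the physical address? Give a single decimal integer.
Answer: 637

Derivation:
vaddr = 205 = 0b11001101
Split: l1_idx=6, l2_idx=1, offset=5
L1[6] = 2
L2[2][1] = 79
paddr = 79 * 8 + 5 = 637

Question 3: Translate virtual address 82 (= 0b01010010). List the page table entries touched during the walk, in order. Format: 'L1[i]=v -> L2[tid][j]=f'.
Answer: L1[2]=0 -> L2[0][2]=64

Derivation:
vaddr = 82 = 0b01010010
Split: l1_idx=2, l2_idx=2, offset=2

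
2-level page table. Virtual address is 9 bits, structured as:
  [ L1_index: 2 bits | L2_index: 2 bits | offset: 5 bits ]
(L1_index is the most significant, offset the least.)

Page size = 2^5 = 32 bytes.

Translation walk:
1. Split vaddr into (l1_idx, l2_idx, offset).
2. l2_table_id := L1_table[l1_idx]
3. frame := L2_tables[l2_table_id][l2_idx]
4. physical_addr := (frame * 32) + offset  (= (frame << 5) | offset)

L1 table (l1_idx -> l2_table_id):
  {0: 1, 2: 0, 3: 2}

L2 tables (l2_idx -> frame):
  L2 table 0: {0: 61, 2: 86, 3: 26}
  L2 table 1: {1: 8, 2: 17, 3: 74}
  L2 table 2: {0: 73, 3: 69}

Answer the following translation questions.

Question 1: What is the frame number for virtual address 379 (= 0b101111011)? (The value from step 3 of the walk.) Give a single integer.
Answer: 26

Derivation:
vaddr = 379: l1_idx=2, l2_idx=3
L1[2] = 0; L2[0][3] = 26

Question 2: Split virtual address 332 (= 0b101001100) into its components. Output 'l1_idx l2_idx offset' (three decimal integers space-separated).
vaddr = 332 = 0b101001100
  top 2 bits -> l1_idx = 2
  next 2 bits -> l2_idx = 2
  bottom 5 bits -> offset = 12

Answer: 2 2 12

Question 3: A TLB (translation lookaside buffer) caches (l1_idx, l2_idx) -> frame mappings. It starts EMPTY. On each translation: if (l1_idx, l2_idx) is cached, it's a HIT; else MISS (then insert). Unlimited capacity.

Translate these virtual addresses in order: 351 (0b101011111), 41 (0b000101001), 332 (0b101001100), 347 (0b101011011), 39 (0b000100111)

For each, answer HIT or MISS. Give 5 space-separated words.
vaddr=351: (2,2) not in TLB -> MISS, insert
vaddr=41: (0,1) not in TLB -> MISS, insert
vaddr=332: (2,2) in TLB -> HIT
vaddr=347: (2,2) in TLB -> HIT
vaddr=39: (0,1) in TLB -> HIT

Answer: MISS MISS HIT HIT HIT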